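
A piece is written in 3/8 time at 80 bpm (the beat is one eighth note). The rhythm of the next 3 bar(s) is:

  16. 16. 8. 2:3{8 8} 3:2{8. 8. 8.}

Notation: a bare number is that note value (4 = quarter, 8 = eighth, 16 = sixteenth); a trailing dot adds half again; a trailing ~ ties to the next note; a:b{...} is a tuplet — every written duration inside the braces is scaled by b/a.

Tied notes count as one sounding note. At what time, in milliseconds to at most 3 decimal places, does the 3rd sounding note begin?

1. 0.0ms @ 0 + 562.5ms (3/4)
2. 562.5ms @ 3/4 + 562.5ms (3/4)
3. 1125.0ms @ 3/2 + 1125.0ms (3/2)
4. 2250.0ms @ 3 + 1125.0ms (3/2)
5. 3375.0ms @ 9/2 + 1125.0ms (3/2)
6. 4500.0ms @ 6 + 750.0ms (1)
7. 5250.0ms @ 7 + 750.0ms (1)
8. 6000.0ms @ 8 + 750.0ms (1)

note 3 onset = 3/2b = 1125.0ms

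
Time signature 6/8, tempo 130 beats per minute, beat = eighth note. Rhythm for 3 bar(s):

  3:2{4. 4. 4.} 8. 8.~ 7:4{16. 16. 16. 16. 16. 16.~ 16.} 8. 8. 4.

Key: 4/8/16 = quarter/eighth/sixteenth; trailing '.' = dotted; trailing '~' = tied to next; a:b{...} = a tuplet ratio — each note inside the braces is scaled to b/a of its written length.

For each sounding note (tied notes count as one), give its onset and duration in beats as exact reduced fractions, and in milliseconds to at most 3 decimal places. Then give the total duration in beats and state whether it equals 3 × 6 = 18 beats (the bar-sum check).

1) 0.0ms=0b +923.077ms=2b
2) 923.077ms=2b +923.077ms=2b
3) 1846.154ms=4b +923.077ms=2b
4) 2769.231ms=6b +692.308ms=3/2b
5) 3461.538ms=15/2b +890.11ms=27/14b
6) 4351.648ms=66/7b +197.802ms=3/7b
7) 4549.451ms=69/7b +197.802ms=3/7b
8) 4747.253ms=72/7b +197.802ms=3/7b
9) 4945.055ms=75/7b +197.802ms=3/7b
10) 5142.857ms=78/7b +395.604ms=6/7b
11) 5538.462ms=12b +692.308ms=3/2b
12) 6230.769ms=27/2b +692.308ms=3/2b
13) 6923.077ms=15b +1384.615ms=3b
Σ=18b of 18 (130bpm 6/8) — PASS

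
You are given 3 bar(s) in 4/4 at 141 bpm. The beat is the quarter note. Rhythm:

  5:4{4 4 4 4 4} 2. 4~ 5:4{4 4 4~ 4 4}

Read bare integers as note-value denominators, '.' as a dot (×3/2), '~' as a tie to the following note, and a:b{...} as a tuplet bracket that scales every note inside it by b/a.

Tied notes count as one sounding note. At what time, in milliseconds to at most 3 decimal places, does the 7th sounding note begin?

1. 0.0ms @ 0 + 340.426ms (4/5)
2. 340.426ms @ 4/5 + 340.426ms (4/5)
3. 680.851ms @ 8/5 + 340.426ms (4/5)
4. 1021.277ms @ 12/5 + 340.426ms (4/5)
5. 1361.702ms @ 16/5 + 340.426ms (4/5)
6. 1702.128ms @ 4 + 1276.596ms (3)
7. 2978.723ms @ 7 + 765.957ms (9/5)
8. 3744.681ms @ 44/5 + 340.426ms (4/5)
9. 4085.106ms @ 48/5 + 680.851ms (8/5)
10. 4765.957ms @ 56/5 + 340.426ms (4/5)

note 7 onset = 7b = 2978.723ms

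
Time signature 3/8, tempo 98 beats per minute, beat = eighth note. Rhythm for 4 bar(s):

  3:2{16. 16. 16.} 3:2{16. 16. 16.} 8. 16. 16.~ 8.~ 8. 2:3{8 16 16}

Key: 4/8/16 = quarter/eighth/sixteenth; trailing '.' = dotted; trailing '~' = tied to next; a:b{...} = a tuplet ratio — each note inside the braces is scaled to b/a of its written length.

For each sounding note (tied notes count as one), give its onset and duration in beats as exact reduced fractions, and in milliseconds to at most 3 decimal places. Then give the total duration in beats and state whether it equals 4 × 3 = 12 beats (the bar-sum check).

1) 0.0ms=0b +306.122ms=1/2b
2) 306.122ms=1/2b +306.122ms=1/2b
3) 612.245ms=1b +306.122ms=1/2b
4) 918.367ms=3/2b +306.122ms=1/2b
5) 1224.49ms=2b +306.122ms=1/2b
6) 1530.612ms=5/2b +306.122ms=1/2b
7) 1836.735ms=3b +918.367ms=3/2b
8) 2755.102ms=9/2b +459.184ms=3/4b
9) 3214.286ms=21/4b +2295.918ms=15/4b
10) 5510.204ms=9b +918.367ms=3/2b
11) 6428.571ms=21/2b +459.184ms=3/4b
12) 6887.755ms=45/4b +459.184ms=3/4b
Σ=12b of 12 (98bpm 3/8) — PASS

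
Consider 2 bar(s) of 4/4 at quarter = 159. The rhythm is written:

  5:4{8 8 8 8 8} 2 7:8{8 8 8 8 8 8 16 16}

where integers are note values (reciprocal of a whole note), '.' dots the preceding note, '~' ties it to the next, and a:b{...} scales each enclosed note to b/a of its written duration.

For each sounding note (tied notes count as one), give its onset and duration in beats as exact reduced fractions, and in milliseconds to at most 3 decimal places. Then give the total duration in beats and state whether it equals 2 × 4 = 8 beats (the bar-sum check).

1) 0.0ms=0b +150.943ms=2/5b
2) 150.943ms=2/5b +150.943ms=2/5b
3) 301.887ms=4/5b +150.943ms=2/5b
4) 452.83ms=6/5b +150.943ms=2/5b
5) 603.774ms=8/5b +150.943ms=2/5b
6) 754.717ms=2b +754.717ms=2b
7) 1509.434ms=4b +215.633ms=4/7b
8) 1725.067ms=32/7b +215.633ms=4/7b
9) 1940.701ms=36/7b +215.633ms=4/7b
10) 2156.334ms=40/7b +215.633ms=4/7b
11) 2371.968ms=44/7b +215.633ms=4/7b
12) 2587.601ms=48/7b +215.633ms=4/7b
13) 2803.235ms=52/7b +107.817ms=2/7b
14) 2911.051ms=54/7b +107.817ms=2/7b
Σ=8b of 8 (159bpm 4/4) — PASS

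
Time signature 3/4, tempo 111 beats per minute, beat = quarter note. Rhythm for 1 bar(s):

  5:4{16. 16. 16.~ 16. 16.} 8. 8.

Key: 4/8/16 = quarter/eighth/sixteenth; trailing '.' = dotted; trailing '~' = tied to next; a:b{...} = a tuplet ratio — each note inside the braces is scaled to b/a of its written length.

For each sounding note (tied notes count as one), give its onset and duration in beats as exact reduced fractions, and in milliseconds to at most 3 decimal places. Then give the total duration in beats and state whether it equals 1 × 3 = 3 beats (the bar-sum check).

1) 0.0ms=0b +162.162ms=3/10b
2) 162.162ms=3/10b +162.162ms=3/10b
3) 324.324ms=3/5b +324.324ms=3/5b
4) 648.649ms=6/5b +162.162ms=3/10b
5) 810.811ms=3/2b +405.405ms=3/4b
6) 1216.216ms=9/4b +405.405ms=3/4b
Σ=3b of 3 (111bpm 3/4) — PASS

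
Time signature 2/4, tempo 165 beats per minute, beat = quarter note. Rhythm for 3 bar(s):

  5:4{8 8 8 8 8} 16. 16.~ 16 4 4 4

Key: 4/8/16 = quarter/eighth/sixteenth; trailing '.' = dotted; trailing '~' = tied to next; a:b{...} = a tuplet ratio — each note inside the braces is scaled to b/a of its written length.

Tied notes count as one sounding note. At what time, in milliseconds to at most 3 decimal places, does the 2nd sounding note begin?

1. 0.0ms @ 0 + 145.455ms (2/5)
2. 145.455ms @ 2/5 + 145.455ms (2/5)
3. 290.909ms @ 4/5 + 145.455ms (2/5)
4. 436.364ms @ 6/5 + 145.455ms (2/5)
5. 581.818ms @ 8/5 + 145.455ms (2/5)
6. 727.273ms @ 2 + 136.364ms (3/8)
7. 863.636ms @ 19/8 + 227.273ms (5/8)
8. 1090.909ms @ 3 + 363.636ms (1)
9. 1454.545ms @ 4 + 363.636ms (1)
10. 1818.182ms @ 5 + 363.636ms (1)

note 2 onset = 2/5b = 145.455ms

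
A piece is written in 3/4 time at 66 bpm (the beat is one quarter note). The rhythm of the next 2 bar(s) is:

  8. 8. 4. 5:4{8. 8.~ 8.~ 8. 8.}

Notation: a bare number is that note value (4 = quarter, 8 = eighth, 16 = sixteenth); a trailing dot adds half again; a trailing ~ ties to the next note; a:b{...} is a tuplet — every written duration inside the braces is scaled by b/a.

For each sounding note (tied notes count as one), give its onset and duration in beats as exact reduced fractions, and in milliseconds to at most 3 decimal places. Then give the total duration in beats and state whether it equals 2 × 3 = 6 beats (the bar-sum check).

1) 0.0ms=0b +681.818ms=3/4b
2) 681.818ms=3/4b +681.818ms=3/4b
3) 1363.636ms=3/2b +1363.636ms=3/2b
4) 2727.273ms=3b +545.455ms=3/5b
5) 3272.727ms=18/5b +1636.364ms=9/5b
6) 4909.091ms=27/5b +545.455ms=3/5b
Σ=6b of 6 (66bpm 3/4) — PASS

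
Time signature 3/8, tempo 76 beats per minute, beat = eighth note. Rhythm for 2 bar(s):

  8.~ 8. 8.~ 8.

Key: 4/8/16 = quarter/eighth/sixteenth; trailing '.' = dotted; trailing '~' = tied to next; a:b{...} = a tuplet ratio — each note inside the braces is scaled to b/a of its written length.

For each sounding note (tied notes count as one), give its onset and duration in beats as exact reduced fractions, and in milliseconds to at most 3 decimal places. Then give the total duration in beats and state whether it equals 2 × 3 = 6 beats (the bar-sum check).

1) 0.0ms=0b +2368.421ms=3b
2) 2368.421ms=3b +2368.421ms=3b
Σ=6b of 6 (76bpm 3/8) — PASS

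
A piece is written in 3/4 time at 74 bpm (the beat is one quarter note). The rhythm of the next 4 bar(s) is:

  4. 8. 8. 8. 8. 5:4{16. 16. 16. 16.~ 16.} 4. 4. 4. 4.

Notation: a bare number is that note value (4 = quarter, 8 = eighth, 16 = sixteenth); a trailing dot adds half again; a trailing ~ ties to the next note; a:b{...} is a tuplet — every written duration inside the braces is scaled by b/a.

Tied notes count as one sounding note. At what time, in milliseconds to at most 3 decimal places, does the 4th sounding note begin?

note 4 onset = 3b = 2432.432ms

1. 0.0ms @ 0 + 1216.216ms (3/2)
2. 1216.216ms @ 3/2 + 608.108ms (3/4)
3. 1824.324ms @ 9/4 + 608.108ms (3/4)
4. 2432.432ms @ 3 + 608.108ms (3/4)
5. 3040.541ms @ 15/4 + 608.108ms (3/4)
6. 3648.649ms @ 9/2 + 243.243ms (3/10)
7. 3891.892ms @ 24/5 + 243.243ms (3/10)
8. 4135.135ms @ 51/10 + 243.243ms (3/10)
9. 4378.378ms @ 27/5 + 486.486ms (3/5)
10. 4864.865ms @ 6 + 1216.216ms (3/2)
11. 6081.081ms @ 15/2 + 1216.216ms (3/2)
12. 7297.297ms @ 9 + 1216.216ms (3/2)
13. 8513.514ms @ 21/2 + 1216.216ms (3/2)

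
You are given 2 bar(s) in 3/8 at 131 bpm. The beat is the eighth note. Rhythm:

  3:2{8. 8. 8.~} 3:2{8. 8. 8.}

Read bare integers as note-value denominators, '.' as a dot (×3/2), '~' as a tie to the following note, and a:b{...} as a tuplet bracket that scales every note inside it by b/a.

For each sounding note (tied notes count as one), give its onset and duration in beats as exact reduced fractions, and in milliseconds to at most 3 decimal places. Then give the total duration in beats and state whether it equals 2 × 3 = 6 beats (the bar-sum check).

1) 0.0ms=0b +458.015ms=1b
2) 458.015ms=1b +458.015ms=1b
3) 916.031ms=2b +916.031ms=2b
4) 1832.061ms=4b +458.015ms=1b
5) 2290.076ms=5b +458.015ms=1b
Σ=6b of 6 (131bpm 3/8) — PASS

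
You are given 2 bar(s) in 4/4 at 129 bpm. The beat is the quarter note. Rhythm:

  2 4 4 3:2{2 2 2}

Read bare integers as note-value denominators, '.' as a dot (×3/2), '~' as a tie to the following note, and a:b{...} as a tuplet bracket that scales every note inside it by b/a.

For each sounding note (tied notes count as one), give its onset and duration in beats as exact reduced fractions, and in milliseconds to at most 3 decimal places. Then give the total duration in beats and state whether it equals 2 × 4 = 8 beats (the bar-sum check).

1) 0.0ms=0b +930.233ms=2b
2) 930.233ms=2b +465.116ms=1b
3) 1395.349ms=3b +465.116ms=1b
4) 1860.465ms=4b +620.155ms=4/3b
5) 2480.62ms=16/3b +620.155ms=4/3b
6) 3100.775ms=20/3b +620.155ms=4/3b
Σ=8b of 8 (129bpm 4/4) — PASS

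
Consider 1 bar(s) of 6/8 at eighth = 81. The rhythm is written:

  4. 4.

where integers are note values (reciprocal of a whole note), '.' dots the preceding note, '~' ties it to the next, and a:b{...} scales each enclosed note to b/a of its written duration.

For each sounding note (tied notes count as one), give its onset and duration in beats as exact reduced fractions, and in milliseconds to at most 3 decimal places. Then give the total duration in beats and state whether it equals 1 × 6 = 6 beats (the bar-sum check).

1) 0.0ms=0b +2222.222ms=3b
2) 2222.222ms=3b +2222.222ms=3b
Σ=6b of 6 (81bpm 6/8) — PASS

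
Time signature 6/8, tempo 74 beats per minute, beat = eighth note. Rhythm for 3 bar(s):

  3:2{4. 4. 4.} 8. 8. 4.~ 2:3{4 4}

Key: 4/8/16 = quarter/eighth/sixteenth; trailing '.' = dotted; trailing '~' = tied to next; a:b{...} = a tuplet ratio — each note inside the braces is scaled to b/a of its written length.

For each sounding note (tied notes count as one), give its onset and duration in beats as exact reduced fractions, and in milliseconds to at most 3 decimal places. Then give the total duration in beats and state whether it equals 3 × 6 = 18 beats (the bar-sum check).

1) 0.0ms=0b +1621.622ms=2b
2) 1621.622ms=2b +1621.622ms=2b
3) 3243.243ms=4b +1621.622ms=2b
4) 4864.865ms=6b +1216.216ms=3/2b
5) 6081.081ms=15/2b +1216.216ms=3/2b
6) 7297.297ms=9b +4864.865ms=6b
7) 12162.162ms=15b +2432.432ms=3b
Σ=18b of 18 (74bpm 6/8) — PASS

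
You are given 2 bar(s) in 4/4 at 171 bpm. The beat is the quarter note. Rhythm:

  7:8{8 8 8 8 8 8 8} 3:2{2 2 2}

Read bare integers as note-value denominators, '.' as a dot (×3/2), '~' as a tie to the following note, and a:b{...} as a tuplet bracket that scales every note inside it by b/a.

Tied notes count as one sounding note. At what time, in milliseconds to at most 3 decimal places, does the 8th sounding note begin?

1. 0.0ms @ 0 + 200.501ms (4/7)
2. 200.501ms @ 4/7 + 200.501ms (4/7)
3. 401.003ms @ 8/7 + 200.501ms (4/7)
4. 601.504ms @ 12/7 + 200.501ms (4/7)
5. 802.005ms @ 16/7 + 200.501ms (4/7)
6. 1002.506ms @ 20/7 + 200.501ms (4/7)
7. 1203.008ms @ 24/7 + 200.501ms (4/7)
8. 1403.509ms @ 4 + 467.836ms (4/3)
9. 1871.345ms @ 16/3 + 467.836ms (4/3)
10. 2339.181ms @ 20/3 + 467.836ms (4/3)

note 8 onset = 4b = 1403.509ms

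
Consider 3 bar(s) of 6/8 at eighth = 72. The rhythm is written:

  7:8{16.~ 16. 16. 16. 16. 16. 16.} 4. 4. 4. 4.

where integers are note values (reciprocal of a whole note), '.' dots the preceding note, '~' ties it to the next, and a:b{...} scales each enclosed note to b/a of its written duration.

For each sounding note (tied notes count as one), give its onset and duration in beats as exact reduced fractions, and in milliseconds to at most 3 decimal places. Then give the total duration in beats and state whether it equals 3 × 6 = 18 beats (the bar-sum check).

1) 0.0ms=0b +1428.571ms=12/7b
2) 1428.571ms=12/7b +714.286ms=6/7b
3) 2142.857ms=18/7b +714.286ms=6/7b
4) 2857.143ms=24/7b +714.286ms=6/7b
5) 3571.429ms=30/7b +714.286ms=6/7b
6) 4285.714ms=36/7b +714.286ms=6/7b
7) 5000.0ms=6b +2500.0ms=3b
8) 7500.0ms=9b +2500.0ms=3b
9) 10000.0ms=12b +2500.0ms=3b
10) 12500.0ms=15b +2500.0ms=3b
Σ=18b of 18 (72bpm 6/8) — PASS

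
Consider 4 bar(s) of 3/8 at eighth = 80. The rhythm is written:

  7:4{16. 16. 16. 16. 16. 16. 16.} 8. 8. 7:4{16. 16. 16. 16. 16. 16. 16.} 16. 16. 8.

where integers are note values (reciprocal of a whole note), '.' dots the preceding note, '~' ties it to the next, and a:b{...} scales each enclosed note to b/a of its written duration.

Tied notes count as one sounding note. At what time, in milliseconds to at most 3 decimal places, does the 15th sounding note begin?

1. 0.0ms @ 0 + 321.429ms (3/7)
2. 321.429ms @ 3/7 + 321.429ms (3/7)
3. 642.857ms @ 6/7 + 321.429ms (3/7)
4. 964.286ms @ 9/7 + 321.429ms (3/7)
5. 1285.714ms @ 12/7 + 321.429ms (3/7)
6. 1607.143ms @ 15/7 + 321.429ms (3/7)
7. 1928.571ms @ 18/7 + 321.429ms (3/7)
8. 2250.0ms @ 3 + 1125.0ms (3/2)
9. 3375.0ms @ 9/2 + 1125.0ms (3/2)
10. 4500.0ms @ 6 + 321.429ms (3/7)
11. 4821.429ms @ 45/7 + 321.429ms (3/7)
12. 5142.857ms @ 48/7 + 321.429ms (3/7)
13. 5464.286ms @ 51/7 + 321.429ms (3/7)
14. 5785.714ms @ 54/7 + 321.429ms (3/7)
15. 6107.143ms @ 57/7 + 321.429ms (3/7)
16. 6428.571ms @ 60/7 + 321.429ms (3/7)
17. 6750.0ms @ 9 + 562.5ms (3/4)
18. 7312.5ms @ 39/4 + 562.5ms (3/4)
19. 7875.0ms @ 21/2 + 1125.0ms (3/2)

note 15 onset = 57/7b = 6107.143ms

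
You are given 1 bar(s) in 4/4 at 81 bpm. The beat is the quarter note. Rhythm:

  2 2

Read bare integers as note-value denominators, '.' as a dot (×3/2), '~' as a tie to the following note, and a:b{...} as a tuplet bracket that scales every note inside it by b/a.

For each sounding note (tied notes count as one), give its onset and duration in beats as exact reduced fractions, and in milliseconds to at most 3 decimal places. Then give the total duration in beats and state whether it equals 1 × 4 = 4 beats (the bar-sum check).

1) 0.0ms=0b +1481.481ms=2b
2) 1481.481ms=2b +1481.481ms=2b
Σ=4b of 4 (81bpm 4/4) — PASS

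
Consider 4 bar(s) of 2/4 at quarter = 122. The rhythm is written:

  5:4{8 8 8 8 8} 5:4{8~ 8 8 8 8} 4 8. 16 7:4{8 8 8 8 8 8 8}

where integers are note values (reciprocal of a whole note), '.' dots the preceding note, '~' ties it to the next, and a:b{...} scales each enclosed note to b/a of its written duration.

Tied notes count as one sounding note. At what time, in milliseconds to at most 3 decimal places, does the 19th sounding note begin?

1. 0.0ms @ 0 + 196.721ms (2/5)
2. 196.721ms @ 2/5 + 196.721ms (2/5)
3. 393.443ms @ 4/5 + 196.721ms (2/5)
4. 590.164ms @ 6/5 + 196.721ms (2/5)
5. 786.885ms @ 8/5 + 196.721ms (2/5)
6. 983.607ms @ 2 + 393.443ms (4/5)
7. 1377.049ms @ 14/5 + 196.721ms (2/5)
8. 1573.77ms @ 16/5 + 196.721ms (2/5)
9. 1770.492ms @ 18/5 + 196.721ms (2/5)
10. 1967.213ms @ 4 + 491.803ms (1)
11. 2459.016ms @ 5 + 368.852ms (3/4)
12. 2827.869ms @ 23/4 + 122.951ms (1/4)
13. 2950.82ms @ 6 + 140.515ms (2/7)
14. 3091.335ms @ 44/7 + 140.515ms (2/7)
15. 3231.85ms @ 46/7 + 140.515ms (2/7)
16. 3372.365ms @ 48/7 + 140.515ms (2/7)
17. 3512.881ms @ 50/7 + 140.515ms (2/7)
18. 3653.396ms @ 52/7 + 140.515ms (2/7)
19. 3793.911ms @ 54/7 + 140.515ms (2/7)

note 19 onset = 54/7b = 3793.911ms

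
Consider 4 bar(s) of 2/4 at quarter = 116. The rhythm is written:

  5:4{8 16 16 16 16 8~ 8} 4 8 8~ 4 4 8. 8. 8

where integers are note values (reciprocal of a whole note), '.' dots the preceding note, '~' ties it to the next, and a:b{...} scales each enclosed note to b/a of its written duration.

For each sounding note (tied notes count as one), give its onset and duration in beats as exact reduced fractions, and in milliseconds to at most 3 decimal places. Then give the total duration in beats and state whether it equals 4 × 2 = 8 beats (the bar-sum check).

1) 0.0ms=0b +206.897ms=2/5b
2) 206.897ms=2/5b +103.448ms=1/5b
3) 310.345ms=3/5b +103.448ms=1/5b
4) 413.793ms=4/5b +103.448ms=1/5b
5) 517.241ms=1b +103.448ms=1/5b
6) 620.69ms=6/5b +413.793ms=4/5b
7) 1034.483ms=2b +517.241ms=1b
8) 1551.724ms=3b +258.621ms=1/2b
9) 1810.345ms=7/2b +775.862ms=3/2b
10) 2586.207ms=5b +517.241ms=1b
11) 3103.448ms=6b +387.931ms=3/4b
12) 3491.379ms=27/4b +387.931ms=3/4b
13) 3879.31ms=15/2b +258.621ms=1/2b
Σ=8b of 8 (116bpm 2/4) — PASS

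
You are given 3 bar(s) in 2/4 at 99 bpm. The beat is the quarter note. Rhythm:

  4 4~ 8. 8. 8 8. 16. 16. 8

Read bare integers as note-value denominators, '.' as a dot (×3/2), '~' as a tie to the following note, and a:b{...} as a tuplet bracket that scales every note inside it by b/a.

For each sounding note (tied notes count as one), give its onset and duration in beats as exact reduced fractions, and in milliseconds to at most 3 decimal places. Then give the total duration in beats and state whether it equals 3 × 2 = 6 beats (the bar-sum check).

1) 0.0ms=0b +606.061ms=1b
2) 606.061ms=1b +1060.606ms=7/4b
3) 1666.667ms=11/4b +454.545ms=3/4b
4) 2121.212ms=7/2b +303.03ms=1/2b
5) 2424.242ms=4b +454.545ms=3/4b
6) 2878.788ms=19/4b +227.273ms=3/8b
7) 3106.061ms=41/8b +227.273ms=3/8b
8) 3333.333ms=11/2b +303.03ms=1/2b
Σ=6b of 6 (99bpm 2/4) — PASS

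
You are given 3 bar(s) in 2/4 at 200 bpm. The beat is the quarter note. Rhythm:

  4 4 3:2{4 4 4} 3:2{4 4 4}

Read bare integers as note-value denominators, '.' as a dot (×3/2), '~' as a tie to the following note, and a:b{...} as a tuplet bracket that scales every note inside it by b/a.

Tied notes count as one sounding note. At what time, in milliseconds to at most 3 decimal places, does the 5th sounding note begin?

1. 0.0ms @ 0 + 300.0ms (1)
2. 300.0ms @ 1 + 300.0ms (1)
3. 600.0ms @ 2 + 200.0ms (2/3)
4. 800.0ms @ 8/3 + 200.0ms (2/3)
5. 1000.0ms @ 10/3 + 200.0ms (2/3)
6. 1200.0ms @ 4 + 200.0ms (2/3)
7. 1400.0ms @ 14/3 + 200.0ms (2/3)
8. 1600.0ms @ 16/3 + 200.0ms (2/3)

note 5 onset = 10/3b = 1000.0ms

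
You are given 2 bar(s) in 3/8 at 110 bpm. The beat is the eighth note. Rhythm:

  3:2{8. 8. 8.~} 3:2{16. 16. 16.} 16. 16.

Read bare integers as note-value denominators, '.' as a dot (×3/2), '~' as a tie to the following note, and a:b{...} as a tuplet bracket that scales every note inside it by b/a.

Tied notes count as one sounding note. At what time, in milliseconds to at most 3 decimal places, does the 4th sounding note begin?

note 4 onset = 7/2b = 1909.091ms

1. 0.0ms @ 0 + 545.455ms (1)
2. 545.455ms @ 1 + 545.455ms (1)
3. 1090.909ms @ 2 + 818.182ms (3/2)
4. 1909.091ms @ 7/2 + 272.727ms (1/2)
5. 2181.818ms @ 4 + 272.727ms (1/2)
6. 2454.545ms @ 9/2 + 409.091ms (3/4)
7. 2863.636ms @ 21/4 + 409.091ms (3/4)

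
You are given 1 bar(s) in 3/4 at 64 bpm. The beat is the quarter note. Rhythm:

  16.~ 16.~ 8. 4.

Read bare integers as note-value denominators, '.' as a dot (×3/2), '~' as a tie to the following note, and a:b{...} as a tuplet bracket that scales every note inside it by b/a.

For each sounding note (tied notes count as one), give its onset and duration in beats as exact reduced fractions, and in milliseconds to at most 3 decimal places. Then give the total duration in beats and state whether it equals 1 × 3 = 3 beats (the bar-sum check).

1) 0.0ms=0b +1406.25ms=3/2b
2) 1406.25ms=3/2b +1406.25ms=3/2b
Σ=3b of 3 (64bpm 3/4) — PASS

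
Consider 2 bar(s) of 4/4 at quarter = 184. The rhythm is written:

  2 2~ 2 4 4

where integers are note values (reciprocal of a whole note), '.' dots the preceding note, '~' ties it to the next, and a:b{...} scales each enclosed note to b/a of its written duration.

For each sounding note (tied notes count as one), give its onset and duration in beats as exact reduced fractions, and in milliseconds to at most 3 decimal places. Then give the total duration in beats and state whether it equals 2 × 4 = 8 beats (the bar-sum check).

1) 0.0ms=0b +652.174ms=2b
2) 652.174ms=2b +1304.348ms=4b
3) 1956.522ms=6b +326.087ms=1b
4) 2282.609ms=7b +326.087ms=1b
Σ=8b of 8 (184bpm 4/4) — PASS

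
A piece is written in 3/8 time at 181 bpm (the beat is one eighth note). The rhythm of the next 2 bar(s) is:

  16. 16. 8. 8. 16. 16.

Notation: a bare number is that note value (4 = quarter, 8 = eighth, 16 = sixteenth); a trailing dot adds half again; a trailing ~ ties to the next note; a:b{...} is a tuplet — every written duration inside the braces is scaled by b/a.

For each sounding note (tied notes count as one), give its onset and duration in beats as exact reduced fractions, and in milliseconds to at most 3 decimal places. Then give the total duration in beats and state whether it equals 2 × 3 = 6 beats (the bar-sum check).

1) 0.0ms=0b +248.619ms=3/4b
2) 248.619ms=3/4b +248.619ms=3/4b
3) 497.238ms=3/2b +497.238ms=3/2b
4) 994.475ms=3b +497.238ms=3/2b
5) 1491.713ms=9/2b +248.619ms=3/4b
6) 1740.331ms=21/4b +248.619ms=3/4b
Σ=6b of 6 (181bpm 3/8) — PASS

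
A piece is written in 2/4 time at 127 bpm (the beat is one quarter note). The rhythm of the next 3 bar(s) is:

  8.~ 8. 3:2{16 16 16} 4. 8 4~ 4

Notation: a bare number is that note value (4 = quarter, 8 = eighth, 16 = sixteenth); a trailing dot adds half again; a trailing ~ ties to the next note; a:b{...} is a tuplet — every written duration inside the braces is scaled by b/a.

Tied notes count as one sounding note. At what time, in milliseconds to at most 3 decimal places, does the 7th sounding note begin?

note 7 onset = 4b = 1889.764ms

1. 0.0ms @ 0 + 708.661ms (3/2)
2. 708.661ms @ 3/2 + 78.74ms (1/6)
3. 787.402ms @ 5/3 + 78.74ms (1/6)
4. 866.142ms @ 11/6 + 78.74ms (1/6)
5. 944.882ms @ 2 + 708.661ms (3/2)
6. 1653.543ms @ 7/2 + 236.22ms (1/2)
7. 1889.764ms @ 4 + 944.882ms (2)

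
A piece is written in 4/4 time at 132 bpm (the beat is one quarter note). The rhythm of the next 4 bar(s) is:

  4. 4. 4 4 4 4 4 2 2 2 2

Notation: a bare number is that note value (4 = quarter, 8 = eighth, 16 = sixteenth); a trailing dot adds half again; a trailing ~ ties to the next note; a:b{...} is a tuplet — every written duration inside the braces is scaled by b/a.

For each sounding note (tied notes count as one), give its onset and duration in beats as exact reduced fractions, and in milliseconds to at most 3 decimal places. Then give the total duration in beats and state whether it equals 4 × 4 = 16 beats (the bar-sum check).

1) 0.0ms=0b +681.818ms=3/2b
2) 681.818ms=3/2b +681.818ms=3/2b
3) 1363.636ms=3b +454.545ms=1b
4) 1818.182ms=4b +454.545ms=1b
5) 2272.727ms=5b +454.545ms=1b
6) 2727.273ms=6b +454.545ms=1b
7) 3181.818ms=7b +454.545ms=1b
8) 3636.364ms=8b +909.091ms=2b
9) 4545.455ms=10b +909.091ms=2b
10) 5454.545ms=12b +909.091ms=2b
11) 6363.636ms=14b +909.091ms=2b
Σ=16b of 16 (132bpm 4/4) — PASS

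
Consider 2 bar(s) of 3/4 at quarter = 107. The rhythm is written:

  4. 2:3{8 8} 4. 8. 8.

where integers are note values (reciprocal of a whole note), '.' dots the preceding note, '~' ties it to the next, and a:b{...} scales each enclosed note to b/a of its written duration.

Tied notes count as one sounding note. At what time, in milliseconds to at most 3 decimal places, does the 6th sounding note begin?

note 6 onset = 21/4b = 2943.925ms

1. 0.0ms @ 0 + 841.121ms (3/2)
2. 841.121ms @ 3/2 + 420.561ms (3/4)
3. 1261.682ms @ 9/4 + 420.561ms (3/4)
4. 1682.243ms @ 3 + 841.121ms (3/2)
5. 2523.364ms @ 9/2 + 420.561ms (3/4)
6. 2943.925ms @ 21/4 + 420.561ms (3/4)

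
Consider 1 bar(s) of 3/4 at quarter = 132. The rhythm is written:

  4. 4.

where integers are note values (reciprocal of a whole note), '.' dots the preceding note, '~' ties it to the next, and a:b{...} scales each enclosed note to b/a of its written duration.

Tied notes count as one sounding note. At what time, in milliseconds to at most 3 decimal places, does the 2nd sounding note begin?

note 2 onset = 3/2b = 681.818ms

1. 0.0ms @ 0 + 681.818ms (3/2)
2. 681.818ms @ 3/2 + 681.818ms (3/2)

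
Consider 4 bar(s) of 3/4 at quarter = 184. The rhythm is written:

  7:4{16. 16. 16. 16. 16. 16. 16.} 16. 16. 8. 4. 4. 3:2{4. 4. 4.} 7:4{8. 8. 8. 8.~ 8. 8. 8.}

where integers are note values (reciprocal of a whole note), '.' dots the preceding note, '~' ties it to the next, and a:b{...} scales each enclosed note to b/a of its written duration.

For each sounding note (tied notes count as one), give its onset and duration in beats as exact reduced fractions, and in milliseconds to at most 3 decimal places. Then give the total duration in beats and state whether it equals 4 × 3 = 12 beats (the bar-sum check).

1) 0.0ms=0b +69.876ms=3/14b
2) 69.876ms=3/14b +69.876ms=3/14b
3) 139.752ms=3/7b +69.876ms=3/14b
4) 209.627ms=9/14b +69.876ms=3/14b
5) 279.503ms=6/7b +69.876ms=3/14b
6) 349.379ms=15/14b +69.876ms=3/14b
7) 419.255ms=9/7b +69.876ms=3/14b
8) 489.13ms=3/2b +122.283ms=3/8b
9) 611.413ms=15/8b +122.283ms=3/8b
10) 733.696ms=9/4b +244.565ms=3/4b
11) 978.261ms=3b +489.13ms=3/2b
12) 1467.391ms=9/2b +489.13ms=3/2b
13) 1956.522ms=6b +326.087ms=1b
14) 2282.609ms=7b +326.087ms=1b
15) 2608.696ms=8b +326.087ms=1b
16) 2934.783ms=9b +139.752ms=3/7b
17) 3074.534ms=66/7b +139.752ms=3/7b
18) 3214.286ms=69/7b +139.752ms=3/7b
19) 3354.037ms=72/7b +279.503ms=6/7b
20) 3633.54ms=78/7b +139.752ms=3/7b
21) 3773.292ms=81/7b +139.752ms=3/7b
Σ=12b of 12 (184bpm 3/4) — PASS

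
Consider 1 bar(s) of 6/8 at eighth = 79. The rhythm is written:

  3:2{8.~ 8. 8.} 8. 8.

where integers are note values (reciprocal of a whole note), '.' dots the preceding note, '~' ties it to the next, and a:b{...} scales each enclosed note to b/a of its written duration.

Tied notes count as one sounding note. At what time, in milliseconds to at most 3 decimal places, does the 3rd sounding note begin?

1. 0.0ms @ 0 + 1518.987ms (2)
2. 1518.987ms @ 2 + 759.494ms (1)
3. 2278.481ms @ 3 + 1139.241ms (3/2)
4. 3417.722ms @ 9/2 + 1139.241ms (3/2)

note 3 onset = 3b = 2278.481ms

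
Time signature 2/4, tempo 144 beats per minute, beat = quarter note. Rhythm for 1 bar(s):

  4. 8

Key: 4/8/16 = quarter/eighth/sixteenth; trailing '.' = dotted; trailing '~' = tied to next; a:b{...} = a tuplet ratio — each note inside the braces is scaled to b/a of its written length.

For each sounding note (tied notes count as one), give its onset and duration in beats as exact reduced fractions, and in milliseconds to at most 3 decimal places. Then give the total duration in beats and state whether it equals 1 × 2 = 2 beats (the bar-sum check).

1) 0.0ms=0b +625.0ms=3/2b
2) 625.0ms=3/2b +208.333ms=1/2b
Σ=2b of 2 (144bpm 2/4) — PASS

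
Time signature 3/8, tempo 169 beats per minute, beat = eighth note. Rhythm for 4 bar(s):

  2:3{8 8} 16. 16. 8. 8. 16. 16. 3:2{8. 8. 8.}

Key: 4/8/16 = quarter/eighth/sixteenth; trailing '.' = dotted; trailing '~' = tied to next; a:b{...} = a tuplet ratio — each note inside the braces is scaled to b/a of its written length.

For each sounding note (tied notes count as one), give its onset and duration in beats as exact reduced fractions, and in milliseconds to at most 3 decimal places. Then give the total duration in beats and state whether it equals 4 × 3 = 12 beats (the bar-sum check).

1) 0.0ms=0b +532.544ms=3/2b
2) 532.544ms=3/2b +532.544ms=3/2b
3) 1065.089ms=3b +266.272ms=3/4b
4) 1331.361ms=15/4b +266.272ms=3/4b
5) 1597.633ms=9/2b +532.544ms=3/2b
6) 2130.178ms=6b +532.544ms=3/2b
7) 2662.722ms=15/2b +266.272ms=3/4b
8) 2928.994ms=33/4b +266.272ms=3/4b
9) 3195.266ms=9b +355.03ms=1b
10) 3550.296ms=10b +355.03ms=1b
11) 3905.325ms=11b +355.03ms=1b
Σ=12b of 12 (169bpm 3/8) — PASS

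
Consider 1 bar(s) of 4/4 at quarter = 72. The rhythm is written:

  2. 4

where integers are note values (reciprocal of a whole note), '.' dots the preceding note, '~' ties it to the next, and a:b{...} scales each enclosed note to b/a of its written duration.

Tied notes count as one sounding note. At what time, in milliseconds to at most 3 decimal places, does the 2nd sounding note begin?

note 2 onset = 3b = 2500.0ms

1. 0.0ms @ 0 + 2500.0ms (3)
2. 2500.0ms @ 3 + 833.333ms (1)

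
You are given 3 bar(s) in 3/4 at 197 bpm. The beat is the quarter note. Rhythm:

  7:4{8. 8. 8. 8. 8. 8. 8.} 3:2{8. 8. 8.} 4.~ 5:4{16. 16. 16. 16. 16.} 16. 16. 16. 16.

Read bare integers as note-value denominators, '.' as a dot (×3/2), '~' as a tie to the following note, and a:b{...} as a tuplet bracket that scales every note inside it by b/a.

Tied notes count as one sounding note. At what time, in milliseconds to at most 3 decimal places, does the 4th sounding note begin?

note 4 onset = 9/7b = 391.588ms

1. 0.0ms @ 0 + 130.529ms (3/7)
2. 130.529ms @ 3/7 + 130.529ms (3/7)
3. 261.059ms @ 6/7 + 130.529ms (3/7)
4. 391.588ms @ 9/7 + 130.529ms (3/7)
5. 522.117ms @ 12/7 + 130.529ms (3/7)
6. 652.647ms @ 15/7 + 130.529ms (3/7)
7. 783.176ms @ 18/7 + 130.529ms (3/7)
8. 913.706ms @ 3 + 152.284ms (1/2)
9. 1065.99ms @ 7/2 + 152.284ms (1/2)
10. 1218.274ms @ 4 + 152.284ms (1/2)
11. 1370.558ms @ 9/2 + 548.223ms (9/5)
12. 1918.782ms @ 63/10 + 91.371ms (3/10)
13. 2010.152ms @ 33/5 + 91.371ms (3/10)
14. 2101.523ms @ 69/10 + 91.371ms (3/10)
15. 2192.893ms @ 36/5 + 91.371ms (3/10)
16. 2284.264ms @ 15/2 + 114.213ms (3/8)
17. 2398.477ms @ 63/8 + 114.213ms (3/8)
18. 2512.69ms @ 33/4 + 114.213ms (3/8)
19. 2626.904ms @ 69/8 + 114.213ms (3/8)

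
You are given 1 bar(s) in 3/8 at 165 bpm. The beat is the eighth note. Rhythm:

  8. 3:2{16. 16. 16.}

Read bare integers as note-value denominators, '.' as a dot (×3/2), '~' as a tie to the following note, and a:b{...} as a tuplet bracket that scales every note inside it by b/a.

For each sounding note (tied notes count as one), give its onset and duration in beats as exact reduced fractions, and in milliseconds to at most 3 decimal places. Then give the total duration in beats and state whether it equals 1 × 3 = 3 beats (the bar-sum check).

1) 0.0ms=0b +545.455ms=3/2b
2) 545.455ms=3/2b +181.818ms=1/2b
3) 727.273ms=2b +181.818ms=1/2b
4) 909.091ms=5/2b +181.818ms=1/2b
Σ=3b of 3 (165bpm 3/8) — PASS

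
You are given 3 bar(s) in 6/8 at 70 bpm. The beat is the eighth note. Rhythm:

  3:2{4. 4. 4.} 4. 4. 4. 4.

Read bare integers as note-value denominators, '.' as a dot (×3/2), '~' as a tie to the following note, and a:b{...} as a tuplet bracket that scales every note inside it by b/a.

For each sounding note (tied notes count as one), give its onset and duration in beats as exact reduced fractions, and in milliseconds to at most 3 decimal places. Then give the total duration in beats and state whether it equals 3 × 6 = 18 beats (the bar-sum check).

1) 0.0ms=0b +1714.286ms=2b
2) 1714.286ms=2b +1714.286ms=2b
3) 3428.571ms=4b +1714.286ms=2b
4) 5142.857ms=6b +2571.429ms=3b
5) 7714.286ms=9b +2571.429ms=3b
6) 10285.714ms=12b +2571.429ms=3b
7) 12857.143ms=15b +2571.429ms=3b
Σ=18b of 18 (70bpm 6/8) — PASS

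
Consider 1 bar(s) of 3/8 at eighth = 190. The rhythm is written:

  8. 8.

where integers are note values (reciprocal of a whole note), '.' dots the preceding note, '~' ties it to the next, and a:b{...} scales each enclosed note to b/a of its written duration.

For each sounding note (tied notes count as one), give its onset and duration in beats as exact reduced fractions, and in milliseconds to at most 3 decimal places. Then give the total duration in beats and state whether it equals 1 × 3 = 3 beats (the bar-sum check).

1) 0.0ms=0b +473.684ms=3/2b
2) 473.684ms=3/2b +473.684ms=3/2b
Σ=3b of 3 (190bpm 3/8) — PASS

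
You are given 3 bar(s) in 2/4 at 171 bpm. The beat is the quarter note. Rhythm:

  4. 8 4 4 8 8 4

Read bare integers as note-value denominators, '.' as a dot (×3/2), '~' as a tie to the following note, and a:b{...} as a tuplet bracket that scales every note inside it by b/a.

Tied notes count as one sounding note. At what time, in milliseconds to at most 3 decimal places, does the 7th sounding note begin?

1. 0.0ms @ 0 + 526.316ms (3/2)
2. 526.316ms @ 3/2 + 175.439ms (1/2)
3. 701.754ms @ 2 + 350.877ms (1)
4. 1052.632ms @ 3 + 350.877ms (1)
5. 1403.509ms @ 4 + 175.439ms (1/2)
6. 1578.947ms @ 9/2 + 175.439ms (1/2)
7. 1754.386ms @ 5 + 350.877ms (1)

note 7 onset = 5b = 1754.386ms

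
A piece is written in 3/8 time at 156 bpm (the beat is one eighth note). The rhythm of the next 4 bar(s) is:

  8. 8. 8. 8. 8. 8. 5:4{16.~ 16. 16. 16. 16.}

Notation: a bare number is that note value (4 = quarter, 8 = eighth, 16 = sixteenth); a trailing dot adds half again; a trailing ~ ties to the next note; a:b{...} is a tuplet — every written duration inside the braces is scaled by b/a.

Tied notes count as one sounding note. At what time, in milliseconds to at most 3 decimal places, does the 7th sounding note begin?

note 7 onset = 9b = 3461.538ms

1. 0.0ms @ 0 + 576.923ms (3/2)
2. 576.923ms @ 3/2 + 576.923ms (3/2)
3. 1153.846ms @ 3 + 576.923ms (3/2)
4. 1730.769ms @ 9/2 + 576.923ms (3/2)
5. 2307.692ms @ 6 + 576.923ms (3/2)
6. 2884.615ms @ 15/2 + 576.923ms (3/2)
7. 3461.538ms @ 9 + 461.538ms (6/5)
8. 3923.077ms @ 51/5 + 230.769ms (3/5)
9. 4153.846ms @ 54/5 + 230.769ms (3/5)
10. 4384.615ms @ 57/5 + 230.769ms (3/5)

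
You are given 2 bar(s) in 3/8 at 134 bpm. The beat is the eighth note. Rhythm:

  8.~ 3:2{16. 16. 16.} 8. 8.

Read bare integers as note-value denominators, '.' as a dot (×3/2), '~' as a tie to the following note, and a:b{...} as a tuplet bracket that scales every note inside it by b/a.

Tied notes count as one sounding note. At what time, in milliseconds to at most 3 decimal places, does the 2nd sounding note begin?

note 2 onset = 2b = 895.522ms

1. 0.0ms @ 0 + 895.522ms (2)
2. 895.522ms @ 2 + 223.881ms (1/2)
3. 1119.403ms @ 5/2 + 223.881ms (1/2)
4. 1343.284ms @ 3 + 671.642ms (3/2)
5. 2014.925ms @ 9/2 + 671.642ms (3/2)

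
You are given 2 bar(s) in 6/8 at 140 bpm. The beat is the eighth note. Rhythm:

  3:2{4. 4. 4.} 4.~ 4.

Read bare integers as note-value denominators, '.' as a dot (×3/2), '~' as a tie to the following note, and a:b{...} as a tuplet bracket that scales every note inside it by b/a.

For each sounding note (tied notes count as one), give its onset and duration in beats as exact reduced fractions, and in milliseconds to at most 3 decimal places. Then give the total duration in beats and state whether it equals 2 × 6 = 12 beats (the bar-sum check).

1) 0.0ms=0b +857.143ms=2b
2) 857.143ms=2b +857.143ms=2b
3) 1714.286ms=4b +857.143ms=2b
4) 2571.429ms=6b +2571.429ms=6b
Σ=12b of 12 (140bpm 6/8) — PASS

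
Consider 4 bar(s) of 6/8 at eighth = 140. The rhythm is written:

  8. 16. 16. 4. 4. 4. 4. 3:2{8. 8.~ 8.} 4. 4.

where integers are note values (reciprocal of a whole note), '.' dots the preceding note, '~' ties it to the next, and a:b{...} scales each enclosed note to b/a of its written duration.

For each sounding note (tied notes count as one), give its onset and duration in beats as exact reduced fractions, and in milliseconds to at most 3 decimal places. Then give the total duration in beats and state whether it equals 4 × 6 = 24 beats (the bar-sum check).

1) 0.0ms=0b +642.857ms=3/2b
2) 642.857ms=3/2b +321.429ms=3/4b
3) 964.286ms=9/4b +321.429ms=3/4b
4) 1285.714ms=3b +1285.714ms=3b
5) 2571.429ms=6b +1285.714ms=3b
6) 3857.143ms=9b +1285.714ms=3b
7) 5142.857ms=12b +1285.714ms=3b
8) 6428.571ms=15b +428.571ms=1b
9) 6857.143ms=16b +857.143ms=2b
10) 7714.286ms=18b +1285.714ms=3b
11) 9000.0ms=21b +1285.714ms=3b
Σ=24b of 24 (140bpm 6/8) — PASS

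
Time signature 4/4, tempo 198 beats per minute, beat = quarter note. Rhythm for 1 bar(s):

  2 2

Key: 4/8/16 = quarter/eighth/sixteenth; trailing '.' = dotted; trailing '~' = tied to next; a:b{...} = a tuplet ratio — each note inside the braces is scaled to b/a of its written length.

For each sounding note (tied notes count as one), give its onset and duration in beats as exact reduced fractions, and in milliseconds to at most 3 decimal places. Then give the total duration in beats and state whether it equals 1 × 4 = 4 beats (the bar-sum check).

1) 0.0ms=0b +606.061ms=2b
2) 606.061ms=2b +606.061ms=2b
Σ=4b of 4 (198bpm 4/4) — PASS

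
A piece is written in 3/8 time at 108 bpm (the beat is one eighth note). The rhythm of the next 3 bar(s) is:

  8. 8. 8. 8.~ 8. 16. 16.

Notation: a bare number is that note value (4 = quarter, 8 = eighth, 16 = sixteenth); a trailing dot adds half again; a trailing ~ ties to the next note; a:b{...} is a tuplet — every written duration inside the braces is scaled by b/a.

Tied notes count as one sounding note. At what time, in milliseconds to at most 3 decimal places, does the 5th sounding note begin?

1. 0.0ms @ 0 + 833.333ms (3/2)
2. 833.333ms @ 3/2 + 833.333ms (3/2)
3. 1666.667ms @ 3 + 833.333ms (3/2)
4. 2500.0ms @ 9/2 + 1666.667ms (3)
5. 4166.667ms @ 15/2 + 416.667ms (3/4)
6. 4583.333ms @ 33/4 + 416.667ms (3/4)

note 5 onset = 15/2b = 4166.667ms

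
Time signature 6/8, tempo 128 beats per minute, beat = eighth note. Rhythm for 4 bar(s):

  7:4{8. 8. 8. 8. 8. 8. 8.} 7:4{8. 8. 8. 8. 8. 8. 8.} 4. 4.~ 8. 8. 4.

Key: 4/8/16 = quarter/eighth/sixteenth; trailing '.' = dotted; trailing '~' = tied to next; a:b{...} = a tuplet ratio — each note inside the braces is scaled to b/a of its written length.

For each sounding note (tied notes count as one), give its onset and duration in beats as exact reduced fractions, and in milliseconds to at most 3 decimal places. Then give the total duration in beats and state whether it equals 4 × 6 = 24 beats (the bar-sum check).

1) 0.0ms=0b +401.786ms=6/7b
2) 401.786ms=6/7b +401.786ms=6/7b
3) 803.571ms=12/7b +401.786ms=6/7b
4) 1205.357ms=18/7b +401.786ms=6/7b
5) 1607.143ms=24/7b +401.786ms=6/7b
6) 2008.929ms=30/7b +401.786ms=6/7b
7) 2410.714ms=36/7b +401.786ms=6/7b
8) 2812.5ms=6b +401.786ms=6/7b
9) 3214.286ms=48/7b +401.786ms=6/7b
10) 3616.071ms=54/7b +401.786ms=6/7b
11) 4017.857ms=60/7b +401.786ms=6/7b
12) 4419.643ms=66/7b +401.786ms=6/7b
13) 4821.429ms=72/7b +401.786ms=6/7b
14) 5223.214ms=78/7b +401.786ms=6/7b
15) 5625.0ms=12b +1406.25ms=3b
16) 7031.25ms=15b +2109.375ms=9/2b
17) 9140.625ms=39/2b +703.125ms=3/2b
18) 9843.75ms=21b +1406.25ms=3b
Σ=24b of 24 (128bpm 6/8) — PASS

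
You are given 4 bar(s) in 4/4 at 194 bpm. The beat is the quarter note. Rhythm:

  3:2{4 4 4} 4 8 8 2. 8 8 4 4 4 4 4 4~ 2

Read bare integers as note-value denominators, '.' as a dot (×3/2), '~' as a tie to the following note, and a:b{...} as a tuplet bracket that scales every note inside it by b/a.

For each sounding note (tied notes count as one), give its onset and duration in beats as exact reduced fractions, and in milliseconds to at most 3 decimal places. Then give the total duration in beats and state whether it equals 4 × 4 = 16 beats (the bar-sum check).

1) 0.0ms=0b +206.186ms=2/3b
2) 206.186ms=2/3b +206.186ms=2/3b
3) 412.371ms=4/3b +206.186ms=2/3b
4) 618.557ms=2b +309.278ms=1b
5) 927.835ms=3b +154.639ms=1/2b
6) 1082.474ms=7/2b +154.639ms=1/2b
7) 1237.113ms=4b +927.835ms=3b
8) 2164.948ms=7b +154.639ms=1/2b
9) 2319.588ms=15/2b +154.639ms=1/2b
10) 2474.227ms=8b +309.278ms=1b
11) 2783.505ms=9b +309.278ms=1b
12) 3092.784ms=10b +309.278ms=1b
13) 3402.062ms=11b +309.278ms=1b
14) 3711.34ms=12b +309.278ms=1b
15) 4020.619ms=13b +927.835ms=3b
Σ=16b of 16 (194bpm 4/4) — PASS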